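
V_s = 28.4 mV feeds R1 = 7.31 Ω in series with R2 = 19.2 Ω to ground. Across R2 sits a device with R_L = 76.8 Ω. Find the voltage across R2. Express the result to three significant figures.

The load sits in parallel with R2, giving an effective lower resistance R2' = R2·R_L/(R2+R_L) = 15.36 Ω.
Then V_out = V_s · R2'/(R1 + R2') = 28.4 × 15.36/22.67 = 19.24 mV.
(Unloaded it would be 20.6 mV; the load pulls it down.)

V_out ≈ 19.2 mV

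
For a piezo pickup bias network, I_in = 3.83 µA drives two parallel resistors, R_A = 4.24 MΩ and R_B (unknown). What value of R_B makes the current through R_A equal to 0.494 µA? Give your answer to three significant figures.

The fraction through R_A equals R_B/(R_A+R_B).
With f = 0.1290, R_B = R_A · f/(1−f) = 4.24 × 0.1481 = 0.6279 MΩ.

R_B ≈ 0.628 MΩ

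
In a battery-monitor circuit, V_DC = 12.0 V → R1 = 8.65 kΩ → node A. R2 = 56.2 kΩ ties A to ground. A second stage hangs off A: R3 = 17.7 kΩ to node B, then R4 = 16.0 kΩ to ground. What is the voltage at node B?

Node A sees R2 in parallel with the series input of stage 2, R3 + R4 = 33.70 kΩ.
Effective lower resistance at A: R2 ‖ 33.70 = 21.07 kΩ.
So V_A = 12.0 × 0.7089 = 8.507 V.
Stage 2 is unloaded, so V_B = V_A · R4/(R3+R4) = 8.507 × 16.0/33.70 = 4.039 V.

V_B ≈ 4.04 V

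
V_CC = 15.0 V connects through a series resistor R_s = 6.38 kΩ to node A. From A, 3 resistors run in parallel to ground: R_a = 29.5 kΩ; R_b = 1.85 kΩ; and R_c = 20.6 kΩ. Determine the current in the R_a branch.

Parallel bank: R_p = 1/(1/29.5 + 1/1.85 + 1/20.6) = 1.605 kΩ.
V_A by voltage divider: V_A = 15.0 × 1.605/(6.38 + 1.605) = 3.015 V.
I(R_a) = V_A / R_a = 3.015/29.5 = 0.1022 mA.

I ≈ 0.102 mA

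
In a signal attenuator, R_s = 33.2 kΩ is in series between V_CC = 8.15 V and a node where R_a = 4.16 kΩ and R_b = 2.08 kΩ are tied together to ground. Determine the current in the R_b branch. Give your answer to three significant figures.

I ≈ 0.157 mA

Equivalent of the parallel group: R_p = 1.387 kΩ.
V_A by voltage divider: V_A = 8.15 × 1.387/(33.2 + 1.387) = 0.3268 V.
I(R_b) = V_A / R_b = 0.3268/2.08 = 0.1571 mA.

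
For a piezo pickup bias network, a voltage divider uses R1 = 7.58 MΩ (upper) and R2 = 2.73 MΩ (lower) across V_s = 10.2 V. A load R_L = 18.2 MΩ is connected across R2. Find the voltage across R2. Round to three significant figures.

V_out ≈ 2.43 V

First combine the lower leg with the load: R2 ‖ R_L = 2.374 MΩ.
Then V_out = V_s · R2'/(R1 + R2') = 10.2 × 2.374/9.954 = 2.433 V.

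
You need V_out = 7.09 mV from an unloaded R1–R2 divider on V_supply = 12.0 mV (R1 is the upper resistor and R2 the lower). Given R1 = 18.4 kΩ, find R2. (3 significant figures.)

R2 ≈ 26.6 kΩ

V_out/V_supply = R2/(R1+R2) = 0.5908.
R2 = R1 · 0.5908/(1 − 0.5908) = 26.57 kΩ.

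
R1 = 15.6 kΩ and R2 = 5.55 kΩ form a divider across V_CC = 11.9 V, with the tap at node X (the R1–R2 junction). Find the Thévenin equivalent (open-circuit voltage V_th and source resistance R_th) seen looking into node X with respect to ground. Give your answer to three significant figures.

Open-circuit (no load on X): V_th = V_CC · R2/(R1 + R2) = 11.9 × 5.55/(15.60 + 5.55) = 3.123 V.
Looking into X with the source shorted: R_th = R1·R2/(R1+R2) = 15.60 × 5.55/21.15 = 4.094 kΩ.

V_th ≈ 3.12 V, R_th ≈ 4.09 kΩ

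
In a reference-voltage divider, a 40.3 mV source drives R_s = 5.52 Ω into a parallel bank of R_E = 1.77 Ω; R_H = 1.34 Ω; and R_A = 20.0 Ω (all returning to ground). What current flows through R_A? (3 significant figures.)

I ≈ 0.237 mA

Parallel bank: R_p = 1/(1/1.77 + 1/1.34 + 1/20.0) = 0.7346 Ω.
Node voltage V_A = V_DC · R_p/(R_s + R_p) = 40.3 × 0.1175 = 4.733 mV.
Branch current I = V_A/R_A = 4.733/20.0 = 0.2367 mA.
(Equivalently: I_total = 6.443 mA, then current-divider fraction G_k/ΣG = 0.03673.)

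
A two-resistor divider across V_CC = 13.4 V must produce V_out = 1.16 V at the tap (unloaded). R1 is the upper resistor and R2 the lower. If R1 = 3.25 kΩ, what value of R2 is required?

R2 ≈ 0.308 kΩ

The divider ratio is R2/(R1+R2) = 1.16/13.4 = 0.08657.
So R2 = R1 · V_out/(V_CC − V_out) = 3.25 × 1.16/(13.4 − 1.16) = 3.25 × 0.09477 = 0.3080 kΩ.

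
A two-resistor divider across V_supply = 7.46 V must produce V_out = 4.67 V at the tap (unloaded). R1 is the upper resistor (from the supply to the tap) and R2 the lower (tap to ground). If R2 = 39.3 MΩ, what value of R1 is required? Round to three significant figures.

R1 ≈ 23.5 MΩ

The divider ratio is R2/(R1+R2) = 4.67/7.46 = 0.6260.
So R1 = R2 · (V_supply/V_out − 1) = 39.3 × (7.46/4.67 − 1) = 39.3 × 0.5974 = 23.48 MΩ.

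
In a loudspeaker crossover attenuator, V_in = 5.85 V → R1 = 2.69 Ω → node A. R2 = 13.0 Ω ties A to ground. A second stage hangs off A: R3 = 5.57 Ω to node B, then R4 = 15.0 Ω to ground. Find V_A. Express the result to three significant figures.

V_A ≈ 4.37 V

The second stage (R3 + R4 = 20.57 Ω) loads node A in parallel with R2.
Effective lower resistance at A: R2 ‖ 20.57 = 7.966 Ω.
V_A = 5.85 × 7.966/(2.69 + 7.966) = 4.373 V.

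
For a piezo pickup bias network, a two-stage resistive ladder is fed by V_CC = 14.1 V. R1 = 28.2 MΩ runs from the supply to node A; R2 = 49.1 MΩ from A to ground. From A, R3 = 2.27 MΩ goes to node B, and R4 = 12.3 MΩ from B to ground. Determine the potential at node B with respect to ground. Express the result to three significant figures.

V_B ≈ 3.39 V

The second stage (R3 + R4 = 14.57 MΩ) loads node A in parallel with R2.
R2 ‖ (R3+R4) = 11.24 MΩ.
V_A = 14.1 × 11.24/(28.2 + 11.24) = 4.017 V.
Stage 2 is unloaded, so V_B = V_A · R4/(R3+R4) = 4.017 × 12.3/14.57 = 3.391 V.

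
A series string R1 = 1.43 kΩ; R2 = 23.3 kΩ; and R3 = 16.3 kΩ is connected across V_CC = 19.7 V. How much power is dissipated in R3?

P ≈ 3.76 mW

Series current I = V_CC/ΣR = 19.7/41.03 = 0.4801 mA.
V(R3) = I·R = 7.826 V; P = V·I = 7.826 × 0.4801 = 3.758 mW.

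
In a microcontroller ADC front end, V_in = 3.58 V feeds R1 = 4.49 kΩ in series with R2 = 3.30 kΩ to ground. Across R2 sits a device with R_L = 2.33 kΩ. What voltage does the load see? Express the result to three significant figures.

First combine the lower leg with the load: R2 ‖ R_L = 1.366 kΩ.
Voltage divider with the loaded lower leg: V_out = 3.58 × 1.366/(4.49 + 1.366) = 3.58 × 0.2332 = 0.8350 V.

V_out ≈ 0.835 V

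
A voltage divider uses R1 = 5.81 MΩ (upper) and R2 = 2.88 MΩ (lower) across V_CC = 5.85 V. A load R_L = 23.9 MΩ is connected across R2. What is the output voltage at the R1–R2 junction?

V_out ≈ 1.79 V

The load sits in parallel with R2, giving an effective lower resistance R2' = R2·R_L/(R2+R_L) = 2.570 MΩ.
Voltage divider with the loaded lower leg: V_out = 5.85 × 2.570/(5.81 + 2.570) = 5.85 × 0.3067 = 1.794 V.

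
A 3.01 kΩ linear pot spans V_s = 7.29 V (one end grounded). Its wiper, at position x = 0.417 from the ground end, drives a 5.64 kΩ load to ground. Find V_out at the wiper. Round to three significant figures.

Lower segment x·R_p = 1.255 kΩ; upper segment (1−x)·R_p = 1.755 kΩ.
Lower segment in parallel with the load: 1.255 ‖ 5.64 = 1.027 kΩ.
Loaded-divider output: V_out = 7.29 × 0.3691 = 2.691 V.

V_out ≈ 2.69 V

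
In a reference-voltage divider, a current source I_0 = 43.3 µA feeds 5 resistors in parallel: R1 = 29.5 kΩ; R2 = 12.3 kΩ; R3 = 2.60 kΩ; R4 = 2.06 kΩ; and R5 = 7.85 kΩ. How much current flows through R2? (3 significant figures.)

Conductances: ΣG = 1/29.5 + 1/12.3 + 1/2.60 + 1/2.06 + 1/7.85 = 1.113 (1/kΩ).
Current divider: I(R2) = I_0 · G_k/ΣG = 43.3 × (0.08130/1.113) = 43.3 × 0.07307 = 3.164 µA.

I ≈ 3.16 µA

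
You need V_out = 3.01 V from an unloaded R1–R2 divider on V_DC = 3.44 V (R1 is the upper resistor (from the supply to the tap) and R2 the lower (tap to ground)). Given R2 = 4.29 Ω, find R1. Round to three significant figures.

R1 ≈ 0.613 Ω

V_out/V_DC = R2/(R1+R2) = 0.8750.
R1 = R2·(1/k − 1) = 4.29 × 0.1429 = 0.6129 Ω.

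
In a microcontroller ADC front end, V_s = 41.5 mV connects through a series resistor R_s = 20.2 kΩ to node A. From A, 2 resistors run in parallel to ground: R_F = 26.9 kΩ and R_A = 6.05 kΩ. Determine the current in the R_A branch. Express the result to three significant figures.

Equivalent of the parallel group: R_p = 4.939 kΩ.
V_A by voltage divider: V_A = 41.5 × 4.939/(20.2 + 4.939) = 8.154 mV.
I(R_A) = V_A / R_A = 8.154/6.05 = 1.348 µA.

I ≈ 1.35 µA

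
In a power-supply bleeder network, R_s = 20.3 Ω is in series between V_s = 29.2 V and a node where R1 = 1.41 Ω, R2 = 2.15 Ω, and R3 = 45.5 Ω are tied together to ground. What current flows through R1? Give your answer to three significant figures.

Parallel bank: R_p = 1/(1/1.41 + 1/2.15 + 1/45.5) = 0.8359 Ω.
Node voltage V_A = V_s · R_p/(R_s + R_p) = 29.2 × 0.03955 = 1.155 V.
I(R1) = V_A / R1 = 1.155/1.41 = 0.8190 A.

I ≈ 0.819 A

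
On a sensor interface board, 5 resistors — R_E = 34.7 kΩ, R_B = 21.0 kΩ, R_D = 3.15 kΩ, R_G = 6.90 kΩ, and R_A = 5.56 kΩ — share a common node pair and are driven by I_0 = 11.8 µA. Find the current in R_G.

I ≈ 2.38 µA

Total conductance ΣG = 1/34.7 + 1/21.0 + 1/3.15 + 1/6.90 + 1/5.56 = 0.7187 (units of 1/kΩ).
By the current-divider rule, I = I_0 · G_k/ΣG = 11.8 × 0.2017 = 2.380 µA.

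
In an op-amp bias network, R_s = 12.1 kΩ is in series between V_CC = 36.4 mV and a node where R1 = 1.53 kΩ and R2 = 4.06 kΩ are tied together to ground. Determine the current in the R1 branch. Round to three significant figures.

I ≈ 2.00 µA

Equivalent of the parallel group: R_p = 1.111 kΩ.
Node voltage V_A = V_CC · R_p/(R_s + R_p) = 36.4 × 0.08411 = 3.062 mV.
Branch current I = V_A/R1 = 3.062/1.53 = 2.001 µA.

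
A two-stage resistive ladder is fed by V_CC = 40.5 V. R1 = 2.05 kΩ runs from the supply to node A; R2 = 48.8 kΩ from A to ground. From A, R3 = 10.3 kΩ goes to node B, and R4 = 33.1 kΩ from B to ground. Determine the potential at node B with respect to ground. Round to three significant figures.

V_B ≈ 28.4 V

Looking into the second stage from A: R3 + R4 = 43.40 kΩ appears in parallel with R2.
R2 ‖ (R3+R4) = 22.97 kΩ.
V_A = 40.5 × 22.97/(2.05 + 22.97) = 37.18 V.
Stage 2 is unloaded, so V_B = V_A · R4/(R3+R4) = 37.18 × 33.1/43.40 = 28.36 V.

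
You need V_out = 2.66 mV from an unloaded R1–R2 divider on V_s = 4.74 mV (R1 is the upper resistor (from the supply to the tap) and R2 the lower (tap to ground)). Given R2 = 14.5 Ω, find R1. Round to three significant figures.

V_out/V_s = R2/(R1+R2) = 0.5612.
So R1 = R2 · (V_s/V_out − 1) = 14.5 × (4.74/2.66 − 1) = 14.5 × 0.7820 = 11.34 Ω.

R1 ≈ 11.3 Ω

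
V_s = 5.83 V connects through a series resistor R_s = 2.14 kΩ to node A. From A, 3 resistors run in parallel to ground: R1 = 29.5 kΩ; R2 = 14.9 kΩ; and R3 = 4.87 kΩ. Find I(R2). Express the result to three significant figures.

I ≈ 0.236 mA

Parallel bank: R_p = 1/(1/29.5 + 1/14.9 + 1/4.87) = 3.264 kΩ.
V_A by voltage divider: V_A = 5.83 × 3.264/(2.14 + 3.264) = 3.521 V.
Branch current I = V_A/R2 = 3.521/14.9 = 0.2363 mA.
(Equivalently: I_total = 1.079 mA, then current-divider fraction G_k/ΣG = 0.2191.)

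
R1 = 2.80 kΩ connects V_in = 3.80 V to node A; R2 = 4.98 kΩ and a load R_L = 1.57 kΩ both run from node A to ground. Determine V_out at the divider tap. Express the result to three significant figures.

V_out ≈ 1.14 V

The load sits in parallel with R2, giving an effective lower resistance R2' = R2·R_L/(R2+R_L) = 1.194 kΩ.
Voltage divider with the loaded lower leg: V_out = 3.80 × 1.194/(2.80 + 1.194) = 3.80 × 0.2989 = 1.136 V.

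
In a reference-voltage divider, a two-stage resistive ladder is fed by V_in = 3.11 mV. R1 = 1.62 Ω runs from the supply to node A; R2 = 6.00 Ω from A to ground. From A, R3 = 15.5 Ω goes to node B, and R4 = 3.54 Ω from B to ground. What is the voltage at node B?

Looking into the second stage from A: R3 + R4 = 19.04 Ω appears in parallel with R2.
Effective lower resistance at A: R2 ‖ 19.04 = 4.562 Ω.
So V_A = 3.11 × 0.7380 = 2.295 mV.
Stage 2 is unloaded, so V_B = V_A · R4/(R3+R4) = 2.295 × 3.54/19.04 = 0.4267 mV.

V_B ≈ 0.427 mV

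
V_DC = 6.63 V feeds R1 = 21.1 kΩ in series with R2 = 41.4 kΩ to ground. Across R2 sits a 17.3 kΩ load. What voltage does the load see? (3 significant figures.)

First combine the lower leg with the load: R2 ‖ R_L = 12.20 kΩ.
Voltage divider with the loaded lower leg: V_out = 6.63 × 12.20/(21.1 + 12.20) = 6.63 × 0.3664 = 2.429 V.

V_out ≈ 2.43 V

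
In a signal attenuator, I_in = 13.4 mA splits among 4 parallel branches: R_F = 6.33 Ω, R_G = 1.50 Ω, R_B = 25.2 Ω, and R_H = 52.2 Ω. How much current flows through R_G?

ΣG = 1/6.33 + 1/1.50 + 1/25.2 + 1/52.2 = 0.8835.
By the current-divider rule, I = I_in · G_k/ΣG = 13.4 × 0.7546 = 10.11 mA.

I ≈ 10.1 mA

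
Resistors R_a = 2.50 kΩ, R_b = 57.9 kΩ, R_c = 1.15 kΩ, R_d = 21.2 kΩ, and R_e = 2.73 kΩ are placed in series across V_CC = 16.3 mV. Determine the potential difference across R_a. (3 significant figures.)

V ≈ 0.477 mV

Series total: ΣR = 2.50 + 57.9 + 1.15 + 21.2 + 2.73 = 85.48 kΩ.
Voltage divider: V = V_CC · (2.500 / 85.48) = 16.3 × 0.02925 = 0.4767 mV.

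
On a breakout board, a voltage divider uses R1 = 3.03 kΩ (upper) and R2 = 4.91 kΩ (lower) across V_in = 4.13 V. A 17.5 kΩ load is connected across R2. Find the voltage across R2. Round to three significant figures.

First combine the lower leg with the load: R2 ‖ R_L = 3.834 kΩ.
Then V_out = V_in · R2'/(R1 + R2') = 4.13 × 3.834/6.864 = 2.307 V.
(Unloaded it would be 2.55 V; the load pulls it down.)

V_out ≈ 2.31 V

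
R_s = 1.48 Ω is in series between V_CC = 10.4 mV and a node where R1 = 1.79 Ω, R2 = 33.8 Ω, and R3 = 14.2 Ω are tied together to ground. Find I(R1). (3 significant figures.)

I ≈ 2.94 mA

Combine the parallel branches: R_p = (1/1.79 + 1/33.8 + 1/14.2)⁻¹ = 1.518 Ω.
V_A = 10.4 × 1.518/2.998 = 5.266 mV.
I(R1) = V_A / R1 = 5.266/1.79 = 2.942 mA.
(Equivalently: I_total = 3.469 mA, then current-divider fraction G_k/ΣG = 0.8482.)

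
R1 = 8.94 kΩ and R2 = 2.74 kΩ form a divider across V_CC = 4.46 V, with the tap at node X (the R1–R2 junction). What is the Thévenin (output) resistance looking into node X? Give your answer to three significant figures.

Looking into X with the source shorted: R_th = R1·R2/(R1+R2) = 8.940 × 2.74/11.68 = 2.097 kΩ.

R_th ≈ 2.10 kΩ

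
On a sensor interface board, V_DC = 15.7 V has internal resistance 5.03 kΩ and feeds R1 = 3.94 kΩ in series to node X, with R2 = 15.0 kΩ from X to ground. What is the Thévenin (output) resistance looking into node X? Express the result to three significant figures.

R_th ≈ 5.61 kΩ

R1' = 5.03 + 3.94 = 8.970 kΩ (source resistance + R1).
Zeroing V_DC shorts the top of R1' to ground, so R_th = R1' ‖ R2 = 5.613 kΩ.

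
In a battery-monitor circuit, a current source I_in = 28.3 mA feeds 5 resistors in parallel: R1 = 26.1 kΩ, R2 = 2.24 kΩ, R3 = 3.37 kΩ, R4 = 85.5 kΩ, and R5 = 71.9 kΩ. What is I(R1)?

I ≈ 1.34 mA

Conductances: ΣG = 1/26.1 + 1/2.24 + 1/3.37 + 1/85.5 + 1/71.9 = 0.8071 (1/kΩ).
R1 takes the fraction G_k/ΣG = 0.03831/0.8071 = 0.04747, so I = 28.3 × 0.04747 = 1.343 mA.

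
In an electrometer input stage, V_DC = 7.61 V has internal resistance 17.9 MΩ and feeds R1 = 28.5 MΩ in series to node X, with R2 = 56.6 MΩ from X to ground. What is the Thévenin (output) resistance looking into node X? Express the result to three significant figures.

R1' = 17.9 + 28.5 = 46.40 MΩ (source resistance + R1).
Zeroing V_DC shorts the top of R1' to ground, so R_th = R1' ‖ R2 = 25.50 MΩ.

R_th ≈ 25.5 MΩ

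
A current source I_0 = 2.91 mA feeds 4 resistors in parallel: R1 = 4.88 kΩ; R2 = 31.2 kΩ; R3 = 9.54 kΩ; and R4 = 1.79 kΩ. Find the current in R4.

Conductances: ΣG = 1/4.88 + 1/31.2 + 1/9.54 + 1/1.79 = 0.9005 (1/kΩ).
Current divider: I(R4) = I_0 · G_k/ΣG = 2.91 × (0.5587/0.9005) = 2.91 × 0.6204 = 1.805 mA.

I ≈ 1.81 mA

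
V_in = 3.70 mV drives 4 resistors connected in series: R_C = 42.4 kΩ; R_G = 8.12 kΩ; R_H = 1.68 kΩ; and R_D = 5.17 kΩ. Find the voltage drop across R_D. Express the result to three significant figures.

Series total: ΣR = 42.4 + 8.12 + 1.68 + 5.17 = 57.37 kΩ.
V = V_in · R/ΣR = 3.70 × 0.09012 = 0.3334 mV.

V ≈ 0.333 mV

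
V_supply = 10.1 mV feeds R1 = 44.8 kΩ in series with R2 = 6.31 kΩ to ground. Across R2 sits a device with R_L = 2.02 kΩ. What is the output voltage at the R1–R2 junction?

V_out ≈ 0.334 mV

R2 ‖ R_L = (6.31 × 2.02)/(6.31 + 2.02) = 1.530 kΩ.
Then V_out = V_supply · R2'/(R1 + R2') = 10.1 × 1.530/46.33 = 0.3336 mV.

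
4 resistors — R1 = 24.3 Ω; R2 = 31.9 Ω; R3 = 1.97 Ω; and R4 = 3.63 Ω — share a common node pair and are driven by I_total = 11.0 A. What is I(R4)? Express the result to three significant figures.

I ≈ 3.54 A

Total conductance ΣG = 1/24.3 + 1/31.9 + 1/1.97 + 1/3.63 = 0.8556 (units of 1/Ω).
R4 takes the fraction G_k/ΣG = 0.2755/0.8556 = 0.3220, so I = 11.0 × 0.3220 = 3.542 A.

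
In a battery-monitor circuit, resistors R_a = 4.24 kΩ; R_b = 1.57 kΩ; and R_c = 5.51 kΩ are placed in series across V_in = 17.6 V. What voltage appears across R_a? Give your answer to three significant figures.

V ≈ 6.59 V

Total series resistance ΣR = 4.24 + 1.57 + 5.51 = 11.32 kΩ.
Voltage divider: V = V_in · (4.240 / 11.32) = 17.6 × 0.3746 = 6.592 V.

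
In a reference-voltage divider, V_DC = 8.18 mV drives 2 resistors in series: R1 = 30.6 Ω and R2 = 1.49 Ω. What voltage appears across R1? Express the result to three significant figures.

V ≈ 7.80 mV

Total series resistance ΣR = 30.6 + 1.49 = 32.09 Ω.
V = V_DC · R/ΣR = 8.18 × 0.9536 = 7.800 mV.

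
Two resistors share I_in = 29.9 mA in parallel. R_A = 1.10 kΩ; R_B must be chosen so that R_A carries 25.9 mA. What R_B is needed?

Two-branch current divider: I_A = I_in · R_B/(R_A + R_B).
25.9/29.9 = R_B/(R_A + R_B) → R_B = R_A · (0.8662)/(1 − 0.8662) = 1.10 × 6.475 = 7.122 kΩ.

R_B ≈ 7.12 kΩ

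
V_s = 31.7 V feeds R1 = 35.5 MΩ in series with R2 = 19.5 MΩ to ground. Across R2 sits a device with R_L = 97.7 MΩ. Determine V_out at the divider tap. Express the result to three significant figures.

First combine the lower leg with the load: R2 ‖ R_L = 16.26 MΩ.
Now apply the divider: V_out = 31.7 × 0.3141 = 9.956 V.
(Unloaded it would be 11.2 V; the load pulls it down.)

V_out ≈ 9.96 V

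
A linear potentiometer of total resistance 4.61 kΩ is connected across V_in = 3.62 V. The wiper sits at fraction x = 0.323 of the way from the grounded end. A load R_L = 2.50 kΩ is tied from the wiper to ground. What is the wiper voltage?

V_out ≈ 0.833 V

Split the track: R_lower = x·R_p = 1.489 kΩ, R_upper = (1−x)·R_p = 3.121 kΩ.
(x·R_p) ‖ R_L = 0.9332 kΩ.
Loaded-divider output: V_out = 3.62 × 0.2302 = 0.8333 V.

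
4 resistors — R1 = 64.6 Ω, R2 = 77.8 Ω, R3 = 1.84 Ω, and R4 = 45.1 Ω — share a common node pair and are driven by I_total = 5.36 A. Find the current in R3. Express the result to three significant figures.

I ≈ 4.90 A

Conductances: ΣG = 1/64.6 + 1/77.8 + 1/1.84 + 1/45.1 = 0.5940 (1/Ω).
Current divider: I(R3) = I_total · G_k/ΣG = 5.36 × (0.5435/0.5940) = 5.36 × 0.9150 = 4.904 A.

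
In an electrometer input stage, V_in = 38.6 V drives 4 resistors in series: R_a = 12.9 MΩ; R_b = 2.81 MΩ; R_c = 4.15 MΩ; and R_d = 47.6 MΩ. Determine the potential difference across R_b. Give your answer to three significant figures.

V ≈ 1.61 V

ΣR = 12.9 + 2.81 + 4.15 + 47.6 = 67.46 MΩ.
V = V_in · R/ΣR = 38.6 × 0.04165 = 1.608 V.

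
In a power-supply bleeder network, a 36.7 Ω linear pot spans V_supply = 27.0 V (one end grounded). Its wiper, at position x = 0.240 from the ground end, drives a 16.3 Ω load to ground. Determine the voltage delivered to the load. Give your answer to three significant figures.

V_out ≈ 4.59 V

The pot divides into 27.89 Ω above the wiper and 8.808 Ω below.
Lower segment in parallel with the load: 8.808 ‖ 16.3 = 5.718 Ω.
Loaded-divider output: V_out = 27.0 × 0.1701 = 4.594 V.
(Unloaded: V_out = x·V_supply = 6.48 V.)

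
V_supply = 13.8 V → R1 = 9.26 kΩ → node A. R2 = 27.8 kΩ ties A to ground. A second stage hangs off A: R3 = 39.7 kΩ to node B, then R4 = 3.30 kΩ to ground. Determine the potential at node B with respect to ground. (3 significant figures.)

V_B ≈ 0.684 V

The second stage (R3 + R4 = 43.00 kΩ) loads node A in parallel with R2.
Effective lower resistance at A: R2 ‖ 43.00 = 16.88 kΩ.
So V_A = 13.8 × 0.6458 = 8.912 V.
V_B = V_A × 0.07674 = 0.6840 V.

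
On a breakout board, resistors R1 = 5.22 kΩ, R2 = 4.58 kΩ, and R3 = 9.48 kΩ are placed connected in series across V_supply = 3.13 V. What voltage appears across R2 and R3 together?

V ≈ 2.28 V

Total series resistance ΣR = 5.22 + 4.58 + 9.48 = 19.28 kΩ.
R_{R2..R3} = 4.58 + 9.48 = 14.06 kΩ.
Voltage divider: V = V_supply · (14.06 / 19.28) = 3.13 × 0.7293 = 2.283 V.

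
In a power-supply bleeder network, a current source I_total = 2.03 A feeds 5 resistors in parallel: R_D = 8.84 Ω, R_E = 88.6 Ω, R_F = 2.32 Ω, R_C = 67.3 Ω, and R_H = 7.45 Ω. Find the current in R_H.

ΣG = 1/8.84 + 1/88.6 + 1/2.32 + 1/67.3 + 1/7.45 = 0.7045.
Current divider: I(R_H) = I_total · G_k/ΣG = 2.03 × (0.1342/0.7045) = 2.03 × 0.1905 = 0.3868 A.

I ≈ 0.387 A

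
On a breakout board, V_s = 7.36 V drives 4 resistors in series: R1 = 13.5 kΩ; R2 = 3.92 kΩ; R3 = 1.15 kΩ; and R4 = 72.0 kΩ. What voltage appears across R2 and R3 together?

Series total: ΣR = 13.5 + 3.92 + 1.15 + 72.0 = 90.57 kΩ.
R_{R2..R3} = 3.92 + 1.15 = 5.070 kΩ.
V = V_s · R/ΣR = 7.36 × 0.05598 = 0.4120 V.

V ≈ 0.412 V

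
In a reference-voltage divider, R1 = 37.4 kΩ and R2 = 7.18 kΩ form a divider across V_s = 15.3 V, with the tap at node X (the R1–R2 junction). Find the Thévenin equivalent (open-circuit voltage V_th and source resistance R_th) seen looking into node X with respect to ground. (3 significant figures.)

V_th ≈ 2.46 V, R_th ≈ 6.02 kΩ

Open-circuit (no load on X): V_th = V_s · R2/(R1 + R2) = 15.3 × 7.18/(37.40 + 7.18) = 2.464 V.
With V_s suppressed (replaced by a short), R_th = R1 ‖ R2 = (37.40 × 7.18)/(37.40 + 7.18) = 6.024 kΩ.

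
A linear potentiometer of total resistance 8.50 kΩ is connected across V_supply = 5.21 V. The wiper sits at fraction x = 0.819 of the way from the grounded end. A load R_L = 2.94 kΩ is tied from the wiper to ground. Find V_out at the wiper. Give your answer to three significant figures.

The pot divides into 1.539 kΩ above the wiper and 6.961 kΩ below.
(x·R_p) ‖ R_L = 2.067 kΩ.
Then V_out = V_supply · 2.067/(1.539 + 2.067) = 2.987 V.

V_out ≈ 2.99 V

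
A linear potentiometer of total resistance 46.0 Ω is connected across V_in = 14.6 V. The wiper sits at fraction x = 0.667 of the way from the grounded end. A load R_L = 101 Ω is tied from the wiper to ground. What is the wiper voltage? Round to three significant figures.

V_out ≈ 8.84 V

Lower segment x·R_p = 30.68 Ω; upper segment (1−x)·R_p = 15.32 Ω.
Lower segment in parallel with the load: 30.68 ‖ 101 = 23.53 Ω.
Loaded-divider output: V_out = 14.6 × 0.6057 = 8.844 V.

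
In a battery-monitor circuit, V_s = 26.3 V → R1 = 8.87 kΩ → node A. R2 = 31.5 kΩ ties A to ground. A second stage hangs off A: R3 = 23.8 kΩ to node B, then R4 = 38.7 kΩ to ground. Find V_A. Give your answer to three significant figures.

The second stage (R3 + R4 = 62.50 kΩ) loads node A in parallel with R2.
R2 ‖ (R3+R4) = 20.94 kΩ.
So V_A = 26.3 × 0.7025 = 18.48 V.

V_A ≈ 18.5 V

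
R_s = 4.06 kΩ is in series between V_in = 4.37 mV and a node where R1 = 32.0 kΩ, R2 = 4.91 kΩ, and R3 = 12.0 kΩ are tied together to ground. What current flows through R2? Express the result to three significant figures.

I ≈ 0.388 µA

Parallel bank: R_p = 1/(1/32.0 + 1/4.91 + 1/12.0) = 3.142 kΩ.
V_A = 4.37 × 3.142/7.202 = 1.907 mV.
Branch current I = V_A/R2 = 1.907/4.91 = 0.3883 µA.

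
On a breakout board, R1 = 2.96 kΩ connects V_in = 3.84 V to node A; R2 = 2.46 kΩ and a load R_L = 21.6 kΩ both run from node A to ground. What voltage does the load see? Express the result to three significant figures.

First combine the lower leg with the load: R2 ‖ R_L = 2.208 kΩ.
Voltage divider with the loaded lower leg: V_out = 3.84 × 2.208/(2.96 + 2.208) = 3.84 × 0.4273 = 1.641 V.
(Unloaded it would be 1.74 V; the load pulls it down.)

V_out ≈ 1.64 V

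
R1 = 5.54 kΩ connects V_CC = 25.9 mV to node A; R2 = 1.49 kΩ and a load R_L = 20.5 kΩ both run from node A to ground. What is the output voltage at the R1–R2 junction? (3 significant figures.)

The load sits in parallel with R2, giving an effective lower resistance R2' = R2·R_L/(R2+R_L) = 1.389 kΩ.
Then V_out = V_CC · R2'/(R1 + R2') = 25.9 × 1.389/6.929 = 5.192 mV.

V_out ≈ 5.19 mV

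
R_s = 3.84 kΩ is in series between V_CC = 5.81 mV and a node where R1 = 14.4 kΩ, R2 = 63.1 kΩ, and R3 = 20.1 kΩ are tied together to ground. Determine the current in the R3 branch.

I ≈ 0.190 µA

Combine the parallel branches: R_p = (1/14.4 + 1/63.1 + 1/20.1)⁻¹ = 7.405 kΩ.
V_A = 5.81 × 7.405/11.25 = 3.826 mV.
Branch current I = V_A/R3 = 3.826/20.1 = 0.1903 µA.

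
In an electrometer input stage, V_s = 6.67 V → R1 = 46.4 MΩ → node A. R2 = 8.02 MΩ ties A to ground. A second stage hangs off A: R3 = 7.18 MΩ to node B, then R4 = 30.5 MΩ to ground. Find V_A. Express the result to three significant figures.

Looking into the second stage from A: R3 + R4 = 37.68 MΩ appears in parallel with R2.
R2 ‖ (R3+R4) = 6.613 MΩ.
First divider: V_A = V_s · 6.613/(46.4 + 6.613) = 0.8320 V.

V_A ≈ 0.832 V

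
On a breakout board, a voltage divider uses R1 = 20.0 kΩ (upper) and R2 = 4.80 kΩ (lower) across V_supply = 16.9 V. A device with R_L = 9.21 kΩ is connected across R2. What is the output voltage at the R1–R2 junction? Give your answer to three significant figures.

First combine the lower leg with the load: R2 ‖ R_L = 3.155 kΩ.
Then V_out = V_supply · R2'/(R1 + R2') = 16.9 × 3.155/23.16 = 2.303 V.

V_out ≈ 2.30 V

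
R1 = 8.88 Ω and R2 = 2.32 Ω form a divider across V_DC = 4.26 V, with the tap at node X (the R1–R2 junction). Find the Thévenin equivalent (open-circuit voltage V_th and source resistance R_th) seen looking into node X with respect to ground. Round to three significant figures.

V_th is the unloaded tap voltage: V_DC · R2/(R1+R2) = 4.26 × 0.2071 = 0.8824 V.
With V_DC suppressed (replaced by a short), R_th = R1 ‖ R2 = (8.880 × 2.32)/(8.880 + 2.32) = 1.839 Ω.

V_th ≈ 0.882 V, R_th ≈ 1.84 Ω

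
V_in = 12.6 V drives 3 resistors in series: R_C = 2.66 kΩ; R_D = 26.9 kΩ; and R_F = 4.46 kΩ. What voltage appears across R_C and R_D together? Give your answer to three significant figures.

V ≈ 10.9 V

Series total: ΣR = 2.66 + 26.9 + 4.46 = 34.02 kΩ.
R_{R_C..R_D} = 2.66 + 26.9 = 29.56 kΩ.
V = V_in · R/ΣR = 12.6 × 0.8689 = 10.95 V.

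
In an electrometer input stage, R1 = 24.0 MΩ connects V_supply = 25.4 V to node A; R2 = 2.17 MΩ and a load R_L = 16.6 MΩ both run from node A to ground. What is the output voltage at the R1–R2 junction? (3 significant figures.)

R2 ‖ R_L = (2.17 × 16.6)/(2.17 + 16.6) = 1.919 MΩ.
Now apply the divider: V_out = 25.4 × 0.07404 = 1.881 V.
(Unloaded it would be 2.11 V; the load pulls it down.)

V_out ≈ 1.88 V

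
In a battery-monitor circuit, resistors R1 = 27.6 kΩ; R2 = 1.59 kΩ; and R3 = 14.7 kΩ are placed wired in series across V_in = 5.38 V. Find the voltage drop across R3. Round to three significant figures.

Series total: ΣR = 27.6 + 1.59 + 14.7 = 43.89 kΩ.
V = V_in · R/ΣR = 5.38 × 0.3349 = 1.802 V.

V ≈ 1.80 V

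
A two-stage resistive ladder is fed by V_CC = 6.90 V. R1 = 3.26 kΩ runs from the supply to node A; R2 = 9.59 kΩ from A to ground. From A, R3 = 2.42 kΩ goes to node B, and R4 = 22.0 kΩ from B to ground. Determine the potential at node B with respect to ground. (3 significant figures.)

The second stage (R3 + R4 = 24.42 kΩ) loads node A in parallel with R2.
R2 ‖ (R3+R4) = 6.886 kΩ.
First divider: V_A = V_CC · 6.886/(3.26 + 6.886) = 4.683 V.
V_B = V_A × 0.9009 = 4.219 V.

V_B ≈ 4.22 V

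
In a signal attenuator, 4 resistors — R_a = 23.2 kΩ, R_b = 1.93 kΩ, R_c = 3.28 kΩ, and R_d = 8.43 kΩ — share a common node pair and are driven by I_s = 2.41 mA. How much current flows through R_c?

Conductances: ΣG = 1/23.2 + 1/1.93 + 1/3.28 + 1/8.43 = 0.9847 (1/kΩ).
By the current-divider rule, I = I_s · G_k/ΣG = 2.41 × 0.3096 = 0.7461 mA.

I ≈ 0.746 mA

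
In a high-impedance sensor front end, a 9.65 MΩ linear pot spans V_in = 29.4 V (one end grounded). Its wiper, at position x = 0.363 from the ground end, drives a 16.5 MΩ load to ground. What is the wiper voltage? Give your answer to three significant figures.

V_out ≈ 9.40 V

Lower segment x·R_p = 3.503 MΩ; upper segment (1−x)·R_p = 6.147 MΩ.
Lower segment in parallel with the load: 3.503 ‖ 16.5 = 2.890 MΩ.
V_out = 29.4 × 2.890/(6.147 + 2.890) = 9.401 V.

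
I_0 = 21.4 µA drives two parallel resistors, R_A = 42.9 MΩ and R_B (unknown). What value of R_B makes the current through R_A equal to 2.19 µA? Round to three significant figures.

R_B ≈ 4.89 MΩ

The fraction through R_A equals R_B/(R_A+R_B).
2.19/21.4 = R_B/(R_A + R_B) → R_B = R_A · (0.1023)/(1 − 0.1023) = 42.9 × 0.1140 = 4.891 MΩ.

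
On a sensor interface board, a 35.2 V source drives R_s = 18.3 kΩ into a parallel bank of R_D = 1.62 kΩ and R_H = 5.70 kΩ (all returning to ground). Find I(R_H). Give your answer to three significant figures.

I ≈ 0.398 mA

Equivalent of the parallel group: R_p = 1.261 kΩ.
V_A by voltage divider: V_A = 35.2 × 1.261/(18.3 + 1.261) = 2.270 V.
Branch current I = V_A/R_H = 2.270/5.70 = 0.3982 mA.
(Equivalently: I_total = 1.799 mA, then current-divider fraction G_k/ΣG = 0.2213.)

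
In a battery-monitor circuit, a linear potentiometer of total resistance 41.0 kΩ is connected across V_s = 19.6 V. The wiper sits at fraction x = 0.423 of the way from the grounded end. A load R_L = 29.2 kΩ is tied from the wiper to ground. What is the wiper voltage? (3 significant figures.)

Lower segment x·R_p = 17.34 kΩ; upper segment (1−x)·R_p = 23.66 kΩ.
R_L loads the lower segment: effective lower R = 10.88 kΩ.
V_out = 19.6 × 10.88/(23.66 + 10.88) = 6.175 V.

V_out ≈ 6.17 V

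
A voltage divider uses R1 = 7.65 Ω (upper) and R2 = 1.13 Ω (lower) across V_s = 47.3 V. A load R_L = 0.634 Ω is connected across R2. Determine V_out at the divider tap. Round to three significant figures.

V_out ≈ 2.38 V

R2 ‖ R_L = (1.13 × 0.634)/(1.13 + 0.634) = 0.4061 Ω.
Then V_out = V_s · R2'/(R1 + R2') = 47.3 × 0.4061/8.056 = 2.385 V.
(Unloaded it would be 6.09 V; the load pulls it down.)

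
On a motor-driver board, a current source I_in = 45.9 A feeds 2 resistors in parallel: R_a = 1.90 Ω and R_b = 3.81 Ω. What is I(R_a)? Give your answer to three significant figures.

With just two branches, the current splits inversely with resistance.
So I = 45.9 × 3.81/5.710 = 30.63 A.

I ≈ 30.6 A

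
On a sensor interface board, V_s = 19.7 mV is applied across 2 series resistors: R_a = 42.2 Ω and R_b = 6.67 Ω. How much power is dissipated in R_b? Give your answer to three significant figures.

The common current is I = 19.7/48.87 = 0.4031 mA.
P = I²R = 0.1625 × 6.67 = 1.084 µW.

P ≈ 1.08 µW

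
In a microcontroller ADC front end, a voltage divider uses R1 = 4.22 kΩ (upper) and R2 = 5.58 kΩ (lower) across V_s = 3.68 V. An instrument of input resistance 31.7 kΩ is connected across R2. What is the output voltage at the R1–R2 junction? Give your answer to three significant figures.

V_out ≈ 1.95 V

First combine the lower leg with the load: R2 ‖ R_L = 4.745 kΩ.
Voltage divider with the loaded lower leg: V_out = 3.68 × 4.745/(4.22 + 4.745) = 3.68 × 0.5293 = 1.948 V.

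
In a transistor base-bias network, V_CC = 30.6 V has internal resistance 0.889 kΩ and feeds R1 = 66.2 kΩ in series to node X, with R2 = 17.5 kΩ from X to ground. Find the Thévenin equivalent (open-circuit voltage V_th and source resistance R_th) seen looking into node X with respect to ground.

V_th ≈ 6.33 V, R_th ≈ 13.9 kΩ

R1' = 0.889 + 66.2 = 67.09 kΩ (source resistance + R1).
Open-circuit (no load on X): V_th = V_CC · R2/(R1' + R2) = 30.6 × 17.5/(67.09 + 17.5) = 6.331 V.
With V_CC suppressed (replaced by a short), R_th = R1' ‖ R2 = (67.09 × 17.5)/(67.09 + 17.5) = 13.88 kΩ.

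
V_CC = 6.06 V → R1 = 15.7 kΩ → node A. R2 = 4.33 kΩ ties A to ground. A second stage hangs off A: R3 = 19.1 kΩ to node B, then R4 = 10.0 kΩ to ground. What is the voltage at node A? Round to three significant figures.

The second stage (R3 + R4 = 29.10 kΩ) loads node A in parallel with R2.
Effective lower resistance at A: R2 ‖ 29.10 = 3.769 kΩ.
First divider: V_A = V_CC · 3.769/(15.7 + 3.769) = 1.173 V.

V_A ≈ 1.17 V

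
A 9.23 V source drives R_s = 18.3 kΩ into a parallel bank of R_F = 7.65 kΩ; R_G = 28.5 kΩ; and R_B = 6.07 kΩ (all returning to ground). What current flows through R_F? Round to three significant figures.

I ≈ 0.171 mA

Combine the parallel branches: R_p = (1/7.65 + 1/28.5 + 1/6.07)⁻¹ = 3.025 kΩ.
Node voltage V_A = V_in · R_p/(R_s + R_p) = 9.23 × 0.1419 = 1.309 V.
Branch current I = V_A/R_F = 1.309/7.65 = 0.1712 mA.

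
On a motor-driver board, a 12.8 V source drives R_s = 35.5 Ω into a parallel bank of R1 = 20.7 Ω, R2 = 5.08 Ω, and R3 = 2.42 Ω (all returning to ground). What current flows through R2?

I ≈ 0.103 A

Parallel bank: R_p = 1/(1/20.7 + 1/5.08 + 1/2.42) = 1.519 Ω.
V_A by voltage divider: V_A = 12.8 × 1.519/(35.5 + 1.519) = 0.5252 V.
I(R2) = V_A / R2 = 0.5252/5.08 = 0.1034 A.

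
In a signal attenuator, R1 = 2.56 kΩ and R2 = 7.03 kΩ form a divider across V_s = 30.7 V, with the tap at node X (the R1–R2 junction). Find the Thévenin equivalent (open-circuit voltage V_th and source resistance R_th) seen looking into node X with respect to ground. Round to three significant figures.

With X open, the divider is unloaded: V_th = 30.7 × 7.03/9.590 = 22.50 V.
Zeroing V_s shorts the top of R1 to ground, so R_th = R1 ‖ R2 = 1.877 kΩ.

V_th ≈ 22.5 V, R_th ≈ 1.88 kΩ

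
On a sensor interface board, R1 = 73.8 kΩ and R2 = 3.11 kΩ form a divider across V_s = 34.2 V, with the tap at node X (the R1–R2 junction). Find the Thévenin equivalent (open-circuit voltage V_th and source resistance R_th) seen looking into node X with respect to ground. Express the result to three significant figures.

With X open, the divider is unloaded: V_th = 34.2 × 3.11/76.91 = 1.383 V.
Looking into X with the source shorted: R_th = R1·R2/(R1+R2) = 73.80 × 3.11/76.91 = 2.984 kΩ.

V_th ≈ 1.38 V, R_th ≈ 2.98 kΩ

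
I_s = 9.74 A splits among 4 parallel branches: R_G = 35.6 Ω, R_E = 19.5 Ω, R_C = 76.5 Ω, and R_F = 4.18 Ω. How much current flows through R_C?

Total conductance ΣG = 1/35.6 + 1/19.5 + 1/76.5 + 1/4.18 = 0.3317 (units of 1/Ω).
Current divider: I(R_C) = I_s · G_k/ΣG = 9.74 × (0.01307/0.3317) = 9.74 × 0.03941 = 0.3839 A.

I ≈ 0.384 A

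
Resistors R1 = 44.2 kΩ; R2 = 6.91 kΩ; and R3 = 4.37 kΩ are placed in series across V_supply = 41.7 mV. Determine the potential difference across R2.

V ≈ 5.19 mV

ΣR = 44.2 + 6.91 + 4.37 = 55.48 kΩ.
By the voltage-divider rule, V = 41.7 × 6.910/55.48 = 5.194 mV.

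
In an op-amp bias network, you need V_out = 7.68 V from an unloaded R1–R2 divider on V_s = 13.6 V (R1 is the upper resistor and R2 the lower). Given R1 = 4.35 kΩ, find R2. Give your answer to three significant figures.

R2 ≈ 5.64 kΩ

V_out/V_s = R2/(R1+R2) = 0.5647.
R2 = R1 · 0.5647/(1 − 0.5647) = 5.643 kΩ.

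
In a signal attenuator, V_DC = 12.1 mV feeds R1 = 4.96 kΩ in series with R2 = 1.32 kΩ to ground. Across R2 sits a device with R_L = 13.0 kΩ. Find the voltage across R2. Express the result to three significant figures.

The load sits in parallel with R2, giving an effective lower resistance R2' = R2·R_L/(R2+R_L) = 1.198 kΩ.
Then V_out = V_DC · R2'/(R1 + R2') = 12.1 × 1.198/6.158 = 2.354 mV.

V_out ≈ 2.35 mV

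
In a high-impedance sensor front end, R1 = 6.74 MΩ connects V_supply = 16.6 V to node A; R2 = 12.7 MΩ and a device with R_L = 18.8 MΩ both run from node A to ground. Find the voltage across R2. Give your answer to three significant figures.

V_out ≈ 8.79 V

R2 ‖ R_L = (12.7 × 18.8)/(12.7 + 18.8) = 7.580 MΩ.
Now apply the divider: V_out = 16.6 × 0.5293 = 8.787 V.
(Unloaded it would be 10.8 V; the load pulls it down.)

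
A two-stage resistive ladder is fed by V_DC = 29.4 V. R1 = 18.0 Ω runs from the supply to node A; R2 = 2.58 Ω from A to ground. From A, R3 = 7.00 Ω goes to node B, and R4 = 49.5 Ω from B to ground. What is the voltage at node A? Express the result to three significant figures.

Looking into the second stage from A: R3 + R4 = 56.50 Ω appears in parallel with R2.
R2 ‖ (R3+R4) = 2.467 Ω.
V_A = 29.4 × 2.467/(18.0 + 2.467) = 3.544 V.

V_A ≈ 3.54 V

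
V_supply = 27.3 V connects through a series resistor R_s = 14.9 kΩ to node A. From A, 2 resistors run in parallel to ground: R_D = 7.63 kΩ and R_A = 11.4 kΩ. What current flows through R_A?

I ≈ 0.562 mA

Combine the parallel branches: R_p = (1/7.63 + 1/11.4)⁻¹ = 4.571 kΩ.
V_A = 27.3 × 4.571/19.47 = 6.409 V.
Branch current I = V_A/R_A = 6.409/11.4 = 0.5622 mA.
(Equivalently: I_total = 1.402 mA, then current-divider fraction G_k/ΣG = 0.4009.)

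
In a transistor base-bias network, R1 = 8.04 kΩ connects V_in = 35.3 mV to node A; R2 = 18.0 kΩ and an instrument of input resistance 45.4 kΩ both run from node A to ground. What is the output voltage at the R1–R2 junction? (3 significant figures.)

The load sits in parallel with R2, giving an effective lower resistance R2' = R2·R_L/(R2+R_L) = 12.89 kΩ.
Now apply the divider: V_out = 35.3 × 0.6159 = 21.74 mV.
(Unloaded it would be 24.4 mV; the load pulls it down.)

V_out ≈ 21.7 mV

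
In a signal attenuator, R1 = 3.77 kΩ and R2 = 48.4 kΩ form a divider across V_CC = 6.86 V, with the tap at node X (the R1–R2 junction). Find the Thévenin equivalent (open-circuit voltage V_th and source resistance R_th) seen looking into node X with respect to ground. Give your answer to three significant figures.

V_th ≈ 6.36 V, R_th ≈ 3.50 kΩ

With X open, the divider is unloaded: V_th = 6.86 × 48.4/52.17 = 6.364 V.
Looking into X with the source shorted: R_th = R1·R2/(R1+R2) = 3.770 × 48.4/52.17 = 3.498 kΩ.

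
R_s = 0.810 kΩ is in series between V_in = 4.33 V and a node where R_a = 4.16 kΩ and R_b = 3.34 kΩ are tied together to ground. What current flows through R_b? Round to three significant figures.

Combine the parallel branches: R_p = (1/4.16 + 1/3.34)⁻¹ = 1.853 kΩ.
V_A by voltage divider: V_A = 4.33 × 1.853/(0.810 + 1.853) = 3.013 V.
Branch current I = V_A/R_b = 3.013/3.34 = 0.9020 mA.

I ≈ 0.902 mA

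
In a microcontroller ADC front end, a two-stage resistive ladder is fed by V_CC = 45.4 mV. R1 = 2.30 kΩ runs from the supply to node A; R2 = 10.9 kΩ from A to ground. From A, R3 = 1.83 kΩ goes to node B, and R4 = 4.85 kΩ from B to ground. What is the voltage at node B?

V_B ≈ 21.2 mV

The second stage (R3 + R4 = 6.680 kΩ) loads node A in parallel with R2.
R2 ‖ (R3+R4) = 4.142 kΩ.
So V_A = 45.4 × 0.6430 = 29.19 mV.
V_B = V_A × 0.7260 = 21.19 mV.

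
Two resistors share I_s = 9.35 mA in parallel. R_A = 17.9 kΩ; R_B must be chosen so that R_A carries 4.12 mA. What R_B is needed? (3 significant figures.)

In a two-way split, I_A/I_s = R_B/(R_A + R_B).
4.12/9.35 = R_B/(R_A + R_B) → R_B = R_A · (0.4406)/(1 − 0.4406) = 17.9 × 0.7878 = 14.10 kΩ.

R_B ≈ 14.1 kΩ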